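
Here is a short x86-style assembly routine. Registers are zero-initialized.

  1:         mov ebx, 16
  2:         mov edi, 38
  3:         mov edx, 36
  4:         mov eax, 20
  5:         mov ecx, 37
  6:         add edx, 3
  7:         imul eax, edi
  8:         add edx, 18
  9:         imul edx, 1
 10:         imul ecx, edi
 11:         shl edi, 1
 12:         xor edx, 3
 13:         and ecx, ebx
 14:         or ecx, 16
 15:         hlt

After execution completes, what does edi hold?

76

ebx=16
edi=38
edx=36
eax=20
ecx=37
edx=36+3=39
eax=20*38=760
edx=39+18=57
edx=57*1=57
ecx=37*38=1406
edi=38<<1=76
edx=57^3=58
ecx=1406&16=16
ecx=16|16=16
halt.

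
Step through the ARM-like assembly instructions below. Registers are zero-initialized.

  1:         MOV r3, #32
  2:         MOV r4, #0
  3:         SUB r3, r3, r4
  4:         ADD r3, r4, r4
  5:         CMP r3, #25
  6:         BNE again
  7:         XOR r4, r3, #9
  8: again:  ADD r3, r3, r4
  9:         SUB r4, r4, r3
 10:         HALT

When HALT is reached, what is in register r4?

r3=32
r4=0
r3=32-0=32
r3=0+0=0
CMP r3, #25  (cmp 0,25)
BNE again: taken
r3=0+0=0
r4=0-0=0
halt.

0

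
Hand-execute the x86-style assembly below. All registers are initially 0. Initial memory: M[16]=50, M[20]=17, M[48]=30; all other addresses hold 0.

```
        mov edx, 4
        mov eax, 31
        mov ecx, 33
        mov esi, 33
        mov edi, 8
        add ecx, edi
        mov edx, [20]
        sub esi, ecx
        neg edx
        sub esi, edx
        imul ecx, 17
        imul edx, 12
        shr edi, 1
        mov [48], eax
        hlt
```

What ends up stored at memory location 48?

mov edx, 4 → edx=4
mov eax, 31 → eax=31
mov ecx, 33 → ecx=33
mov esi, 33 → esi=33
mov edi, 8 → edi=8
add ecx, edi → ecx=33+8=41
mov edx, [20] → edx=M[20]=17
sub esi, ecx → esi=33-41=-8
neg edx → edx=-(17)=-17
sub esi, edx → esi=(-8)-(-17)=9
imul ecx, 17 → ecx=41*17=697
imul edx, 12 → edx=(-17)*12=-204
shr edi, 1 → edi=8>>1=4
mov [48], eax → M[48]=31
halt.

31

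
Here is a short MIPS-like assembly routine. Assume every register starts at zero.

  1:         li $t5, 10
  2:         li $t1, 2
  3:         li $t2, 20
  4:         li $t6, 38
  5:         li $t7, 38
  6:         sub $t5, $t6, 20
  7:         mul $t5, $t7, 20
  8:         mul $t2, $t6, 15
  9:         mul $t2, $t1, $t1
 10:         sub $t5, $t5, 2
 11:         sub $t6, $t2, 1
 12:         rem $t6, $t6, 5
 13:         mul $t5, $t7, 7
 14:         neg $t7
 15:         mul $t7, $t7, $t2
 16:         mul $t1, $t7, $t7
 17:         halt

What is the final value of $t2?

4

$t5=10
$t1=2
$t2=20
$t6=38
$t7=38
$t5=38-20=18
$t5=38*20=760
$t2=38*15=570
$t2=2*2=4
$t5=760-2=758
$t6=4-1=3
$t6=3%5=3
$t5=38*7=266
$t7=-(38)=-38
$t7=(-38)*4=-152
$t1=(-152)*(-152)=23104
halt.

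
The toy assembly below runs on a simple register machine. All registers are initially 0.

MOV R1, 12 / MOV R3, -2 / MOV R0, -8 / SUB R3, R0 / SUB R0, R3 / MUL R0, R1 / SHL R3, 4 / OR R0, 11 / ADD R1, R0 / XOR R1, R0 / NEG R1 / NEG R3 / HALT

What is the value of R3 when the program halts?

after MOV R1, 12: R1=12
after MOV R3, -2: R3=-2
after MOV R0, -8: R0=-8
after SUB R3, R0: R3=(-2)-(-8)=6
after SUB R0, R3: R0=(-8)-6=-14
after MUL R0, R1: R0=(-14)*12=-168
after SHL R3, 4: R3=6<<4=96
after OR R0, 11: R0=(-168)|11=-165
after ADD R1, R0: R1=12+(-165)=-153
after XOR R1, R0: R1=(-153)^(-165)=60
after NEG R1: R1=-(60)=-60
after NEG R3: R3=-(96)=-96
halt.

-96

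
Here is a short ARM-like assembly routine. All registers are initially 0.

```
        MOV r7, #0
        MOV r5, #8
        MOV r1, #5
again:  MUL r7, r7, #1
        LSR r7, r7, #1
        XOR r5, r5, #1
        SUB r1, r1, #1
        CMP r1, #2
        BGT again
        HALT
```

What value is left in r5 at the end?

9

MOV r7, #0 → r7=0
MOV r5, #8 → r5=8
MOV r1, #5 → r1=5
MUL r7, r7, #1 → r7=0*1=0
LSR r7, r7, #1 → r7=0>>1=0
XOR r5, r5, #1 → r5=8^1=9
SUB r1, r1, #1 → r1=5-1=4
CMP r1, #2  (cmp 4,2)
BGT again: taken
MUL r7, r7, #1 → r7=0*1=0
LSR r7, r7, #1 → r7=0>>1=0
XOR r5, r5, #1 → r5=9^1=8
SUB r1, r1, #1 → r1=4-1=3
CMP r1, #2  (cmp 3,2)
BGT again: taken
MUL r7, r7, #1 → r7=0*1=0
LSR r7, r7, #1 → r7=0>>1=0
XOR r5, r5, #1 → r5=8^1=9
SUB r1, r1, #1 → r1=3-1=2
CMP r1, #2  (cmp 2,2)
BGT again: not taken
halt.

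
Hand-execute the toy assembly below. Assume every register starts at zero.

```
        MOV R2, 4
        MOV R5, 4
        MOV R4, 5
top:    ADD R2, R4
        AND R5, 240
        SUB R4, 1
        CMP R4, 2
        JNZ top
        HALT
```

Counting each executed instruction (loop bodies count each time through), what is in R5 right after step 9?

0

R2=4
R5=4
R4=5
R2=4+5=9
R5=4&240=0
R4=5-1=4
CMP R4, 2  (cmp 4,2)
JNZ top: taken
R2=9+4=13
After step 9: R5 = 0.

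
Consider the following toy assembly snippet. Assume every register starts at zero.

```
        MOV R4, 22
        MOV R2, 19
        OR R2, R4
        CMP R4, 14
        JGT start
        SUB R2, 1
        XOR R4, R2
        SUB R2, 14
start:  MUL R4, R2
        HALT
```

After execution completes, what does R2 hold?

MOV R4, 22 → R4=22
MOV R2, 19 → R2=19
OR R2, R4 → R2=19|22=23
CMP R4, 14  (cmp 22,14)
JGT start: taken
MUL R4, R2 → R4=22*23=506
halt.

23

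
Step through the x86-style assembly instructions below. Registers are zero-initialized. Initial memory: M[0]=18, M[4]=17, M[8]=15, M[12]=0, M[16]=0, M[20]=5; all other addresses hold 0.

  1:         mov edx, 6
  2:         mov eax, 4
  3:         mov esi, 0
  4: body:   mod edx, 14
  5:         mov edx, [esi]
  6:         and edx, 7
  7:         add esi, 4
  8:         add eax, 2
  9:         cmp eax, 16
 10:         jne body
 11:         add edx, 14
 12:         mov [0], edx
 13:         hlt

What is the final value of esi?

24

edx=6
eax=4
esi=0
edx=6%14=6
edx=M[0]=18
edx=18&7=2
esi=0+4=4
eax=4+2=6
cmp eax, 16  (cmp 6,16)
jne body: taken
edx=2%14=2
edx=M[4]=17
edx=17&7=1
esi=4+4=8
eax=6+2=8
cmp eax, 16  (cmp 8,16)
jne body: taken
edx=1%14=1
edx=M[8]=15
edx=15&7=7
esi=8+4=12
eax=8+2=10
cmp eax, 16  (cmp 10,16)
jne body: taken
edx=7%14=7
edx=M[12]=0
edx=0&7=0
esi=12+4=16
eax=10+2=12
cmp eax, 16  (cmp 12,16)
jne body: taken
edx=0%14=0
edx=M[16]=0
edx=0&7=0
esi=16+4=20
eax=12+2=14
cmp eax, 16  (cmp 14,16)
jne body: taken
edx=0%14=0
edx=M[20]=5
edx=5&7=5
esi=20+4=24
eax=14+2=16
cmp eax, 16  (cmp 16,16)
jne body: not taken
edx=5+14=19
mov [0], edx → M[0]=19
halt.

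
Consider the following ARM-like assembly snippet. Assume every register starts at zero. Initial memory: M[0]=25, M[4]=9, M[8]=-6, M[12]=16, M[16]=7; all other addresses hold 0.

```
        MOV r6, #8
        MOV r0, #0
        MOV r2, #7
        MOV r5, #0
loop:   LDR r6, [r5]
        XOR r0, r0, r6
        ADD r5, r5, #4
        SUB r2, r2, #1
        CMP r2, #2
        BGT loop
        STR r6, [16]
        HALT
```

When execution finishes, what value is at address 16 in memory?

after MOV r6, #8: r6=8
after MOV r0, #0: r0=0
after MOV r2, #7: r2=7
after MOV r5, #0: r5=0
after LDR r6, [r5]: r6=M[0]=25
after XOR r0, r0, r6: r0=0^25=25
after ADD r5, r5, #4: r5=0+4=4
after SUB r2, r2, #1: r2=7-1=6
CMP r2, #2  (cmp 6,2)
BGT loop: taken
after LDR r6, [r5]: r6=M[4]=9
after XOR r0, r0, r6: r0=25^9=16
after ADD r5, r5, #4: r5=4+4=8
after SUB r2, r2, #1: r2=6-1=5
CMP r2, #2  (cmp 5,2)
BGT loop: taken
after LDR r6, [r5]: r6=M[8]=-6
after XOR r0, r0, r6: r0=16^(-6)=-22
after ADD r5, r5, #4: r5=8+4=12
after SUB r2, r2, #1: r2=5-1=4
CMP r2, #2  (cmp 4,2)
BGT loop: taken
after LDR r6, [r5]: r6=M[12]=16
after XOR r0, r0, r6: r0=(-22)^16=-6
after ADD r5, r5, #4: r5=12+4=16
after SUB r2, r2, #1: r2=4-1=3
CMP r2, #2  (cmp 3,2)
BGT loop: taken
after LDR r6, [r5]: r6=M[16]=7
after XOR r0, r0, r6: r0=(-6)^7=-3
after ADD r5, r5, #4: r5=16+4=20
after SUB r2, r2, #1: r2=3-1=2
CMP r2, #2  (cmp 2,2)
BGT loop: not taken
STR r6, [16] → M[16]=7
halt.

7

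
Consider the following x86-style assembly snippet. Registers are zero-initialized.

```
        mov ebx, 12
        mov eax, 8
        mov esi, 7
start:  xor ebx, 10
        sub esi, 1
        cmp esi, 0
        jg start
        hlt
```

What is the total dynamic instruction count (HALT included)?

32

ebx=12
eax=8
esi=7
ebx=12^10=6
esi=7-1=6
cmp esi, 0  (cmp 6,0)
jg start: taken
ebx=6^10=12
esi=6-1=5
cmp esi, 0  (cmp 5,0)
jg start: taken
ebx=12^10=6
esi=5-1=4
cmp esi, 0  (cmp 4,0)
jg start: taken
ebx=6^10=12
esi=4-1=3
cmp esi, 0  (cmp 3,0)
jg start: taken
ebx=12^10=6
esi=3-1=2
cmp esi, 0  (cmp 2,0)
jg start: taken
ebx=6^10=12
esi=2-1=1
cmp esi, 0  (cmp 1,0)
jg start: taken
ebx=12^10=6
esi=1-1=0
cmp esi, 0  (cmp 0,0)
jg start: not taken
halt.
Total executed instructions: 32.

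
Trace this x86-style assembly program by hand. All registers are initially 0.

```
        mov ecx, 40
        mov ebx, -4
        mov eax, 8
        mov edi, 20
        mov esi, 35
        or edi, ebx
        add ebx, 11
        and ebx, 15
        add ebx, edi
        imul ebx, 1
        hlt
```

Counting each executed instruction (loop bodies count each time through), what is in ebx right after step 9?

3

after mov ecx, 40: ecx=40
after mov ebx, -4: ebx=-4
after mov eax, 8: eax=8
after mov edi, 20: edi=20
after mov esi, 35: esi=35
after or edi, ebx: edi=20|(-4)=-4
after add ebx, 11: ebx=(-4)+11=7
after and ebx, 15: ebx=7&15=7
after add ebx, edi: ebx=7+(-4)=3
After step 9: ebx = 3.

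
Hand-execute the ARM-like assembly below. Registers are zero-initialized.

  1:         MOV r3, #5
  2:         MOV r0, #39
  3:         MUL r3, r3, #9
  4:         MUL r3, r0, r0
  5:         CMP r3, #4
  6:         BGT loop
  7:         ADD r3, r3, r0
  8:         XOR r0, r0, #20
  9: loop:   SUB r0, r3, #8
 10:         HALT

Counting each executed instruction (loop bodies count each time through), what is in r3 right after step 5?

1521

MOV r3, #5 → r3=5
MOV r0, #39 → r0=39
MUL r3, r3, #9 → r3=5*9=45
MUL r3, r0, r0 → r3=39*39=1521
CMP r3, #4  (cmp 1521,4)
After step 5: r3 = 1521.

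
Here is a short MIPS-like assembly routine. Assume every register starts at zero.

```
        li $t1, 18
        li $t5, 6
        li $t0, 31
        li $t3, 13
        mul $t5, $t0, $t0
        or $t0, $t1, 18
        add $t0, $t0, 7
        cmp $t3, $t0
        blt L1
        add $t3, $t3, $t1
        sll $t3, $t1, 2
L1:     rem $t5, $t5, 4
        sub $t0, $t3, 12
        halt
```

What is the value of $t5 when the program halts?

1

$t1=18
$t5=6
$t0=31
$t3=13
$t5=31*31=961
$t0=18|18=18
$t0=18+7=25
cmp $t3, $t0  (cmp 13,25)
blt L1: taken
$t5=961%4=1
$t0=13-12=1
halt.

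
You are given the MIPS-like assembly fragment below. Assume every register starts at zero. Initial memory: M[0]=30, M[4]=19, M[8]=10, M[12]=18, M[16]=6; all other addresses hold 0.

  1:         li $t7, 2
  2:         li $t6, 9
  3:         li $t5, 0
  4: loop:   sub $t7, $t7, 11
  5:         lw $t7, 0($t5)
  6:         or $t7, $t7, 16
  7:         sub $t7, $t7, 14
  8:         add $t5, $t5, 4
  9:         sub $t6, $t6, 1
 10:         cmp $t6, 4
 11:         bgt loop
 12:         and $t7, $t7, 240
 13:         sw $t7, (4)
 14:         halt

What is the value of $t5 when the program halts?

after li $t7, 2: $t7=2
after li $t6, 9: $t6=9
after li $t5, 0: $t5=0
after sub $t7, $t7, 11: $t7=2-11=-9
after lw $t7, 0($t5): $t7=M[0]=30
after or $t7, $t7, 16: $t7=30|16=30
after sub $t7, $t7, 14: $t7=30-14=16
after add $t5, $t5, 4: $t5=0+4=4
after sub $t6, $t6, 1: $t6=9-1=8
cmp $t6, 4  (cmp 8,4)
bgt loop: taken
after sub $t7, $t7, 11: $t7=16-11=5
after lw $t7, 0($t5): $t7=M[4]=19
after or $t7, $t7, 16: $t7=19|16=19
after sub $t7, $t7, 14: $t7=19-14=5
after add $t5, $t5, 4: $t5=4+4=8
after sub $t6, $t6, 1: $t6=8-1=7
cmp $t6, 4  (cmp 7,4)
bgt loop: taken
after sub $t7, $t7, 11: $t7=5-11=-6
after lw $t7, 0($t5): $t7=M[8]=10
after or $t7, $t7, 16: $t7=10|16=26
after sub $t7, $t7, 14: $t7=26-14=12
after add $t5, $t5, 4: $t5=8+4=12
after sub $t6, $t6, 1: $t6=7-1=6
cmp $t6, 4  (cmp 6,4)
bgt loop: taken
after sub $t7, $t7, 11: $t7=12-11=1
after lw $t7, 0($t5): $t7=M[12]=18
after or $t7, $t7, 16: $t7=18|16=18
after sub $t7, $t7, 14: $t7=18-14=4
after add $t5, $t5, 4: $t5=12+4=16
after sub $t6, $t6, 1: $t6=6-1=5
cmp $t6, 4  (cmp 5,4)
bgt loop: taken
after sub $t7, $t7, 11: $t7=4-11=-7
after lw $t7, 0($t5): $t7=M[16]=6
after or $t7, $t7, 16: $t7=6|16=22
after sub $t7, $t7, 14: $t7=22-14=8
after add $t5, $t5, 4: $t5=16+4=20
after sub $t6, $t6, 1: $t6=5-1=4
cmp $t6, 4  (cmp 4,4)
bgt loop: not taken
after and $t7, $t7, 240: $t7=8&240=0
sw $t7, (4) → M[4]=0
halt.

20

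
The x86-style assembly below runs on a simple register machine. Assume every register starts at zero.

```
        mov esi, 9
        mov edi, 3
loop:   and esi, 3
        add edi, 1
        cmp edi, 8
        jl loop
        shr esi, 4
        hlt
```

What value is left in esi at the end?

after mov esi, 9: esi=9
after mov edi, 3: edi=3
after and esi, 3: esi=9&3=1
after add edi, 1: edi=3+1=4
cmp edi, 8  (cmp 4,8)
jl loop: taken
after and esi, 3: esi=1&3=1
after add edi, 1: edi=4+1=5
cmp edi, 8  (cmp 5,8)
jl loop: taken
after and esi, 3: esi=1&3=1
after add edi, 1: edi=5+1=6
cmp edi, 8  (cmp 6,8)
jl loop: taken
after and esi, 3: esi=1&3=1
after add edi, 1: edi=6+1=7
cmp edi, 8  (cmp 7,8)
jl loop: taken
after and esi, 3: esi=1&3=1
after add edi, 1: edi=7+1=8
cmp edi, 8  (cmp 8,8)
jl loop: not taken
after shr esi, 4: esi=1>>4=0
halt.

0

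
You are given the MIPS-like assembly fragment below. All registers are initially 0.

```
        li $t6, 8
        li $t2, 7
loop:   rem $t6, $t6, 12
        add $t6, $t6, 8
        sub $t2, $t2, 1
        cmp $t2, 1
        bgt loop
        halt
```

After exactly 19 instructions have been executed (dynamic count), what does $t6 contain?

16

$t6=8
$t2=7
$t6=8%12=8
$t6=8+8=16
$t2=7-1=6
cmp $t2, 1  (cmp 6,1)
bgt loop: taken
$t6=16%12=4
$t6=4+8=12
$t2=6-1=5
cmp $t2, 1  (cmp 5,1)
bgt loop: taken
$t6=12%12=0
$t6=0+8=8
$t2=5-1=4
cmp $t2, 1  (cmp 4,1)
bgt loop: taken
$t6=8%12=8
$t6=8+8=16
After step 19: $t6 = 16.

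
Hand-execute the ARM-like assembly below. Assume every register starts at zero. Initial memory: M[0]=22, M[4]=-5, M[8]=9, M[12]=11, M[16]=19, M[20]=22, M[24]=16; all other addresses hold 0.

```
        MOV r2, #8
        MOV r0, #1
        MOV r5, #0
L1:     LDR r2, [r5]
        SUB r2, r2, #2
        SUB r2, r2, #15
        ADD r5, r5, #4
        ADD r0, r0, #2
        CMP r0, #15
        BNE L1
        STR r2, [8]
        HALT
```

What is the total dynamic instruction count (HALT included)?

54

after MOV r2, #8: r2=8
after MOV r0, #1: r0=1
after MOV r5, #0: r5=0
after LDR r2, [r5]: r2=M[0]=22
after SUB r2, r2, #2: r2=22-2=20
after SUB r2, r2, #15: r2=20-15=5
after ADD r5, r5, #4: r5=0+4=4
after ADD r0, r0, #2: r0=1+2=3
CMP r0, #15  (cmp 3,15)
BNE L1: taken
after LDR r2, [r5]: r2=M[4]=-5
after SUB r2, r2, #2: r2=(-5)-2=-7
after SUB r2, r2, #15: r2=(-7)-15=-22
after ADD r5, r5, #4: r5=4+4=8
after ADD r0, r0, #2: r0=3+2=5
CMP r0, #15  (cmp 5,15)
BNE L1: taken
after LDR r2, [r5]: r2=M[8]=9
after SUB r2, r2, #2: r2=9-2=7
after SUB r2, r2, #15: r2=7-15=-8
after ADD r5, r5, #4: r5=8+4=12
after ADD r0, r0, #2: r0=5+2=7
CMP r0, #15  (cmp 7,15)
BNE L1: taken
after LDR r2, [r5]: r2=M[12]=11
after SUB r2, r2, #2: r2=11-2=9
after SUB r2, r2, #15: r2=9-15=-6
after ADD r5, r5, #4: r5=12+4=16
after ADD r0, r0, #2: r0=7+2=9
CMP r0, #15  (cmp 9,15)
BNE L1: taken
after LDR r2, [r5]: r2=M[16]=19
after SUB r2, r2, #2: r2=19-2=17
after SUB r2, r2, #15: r2=17-15=2
after ADD r5, r5, #4: r5=16+4=20
after ADD r0, r0, #2: r0=9+2=11
CMP r0, #15  (cmp 11,15)
BNE L1: taken
after LDR r2, [r5]: r2=M[20]=22
after SUB r2, r2, #2: r2=22-2=20
after SUB r2, r2, #15: r2=20-15=5
after ADD r5, r5, #4: r5=20+4=24
after ADD r0, r0, #2: r0=11+2=13
CMP r0, #15  (cmp 13,15)
BNE L1: taken
after LDR r2, [r5]: r2=M[24]=16
after SUB r2, r2, #2: r2=16-2=14
after SUB r2, r2, #15: r2=14-15=-1
after ADD r5, r5, #4: r5=24+4=28
after ADD r0, r0, #2: r0=13+2=15
CMP r0, #15  (cmp 15,15)
BNE L1: not taken
STR r2, [8] → M[8]=-1
halt.
Total executed instructions: 54.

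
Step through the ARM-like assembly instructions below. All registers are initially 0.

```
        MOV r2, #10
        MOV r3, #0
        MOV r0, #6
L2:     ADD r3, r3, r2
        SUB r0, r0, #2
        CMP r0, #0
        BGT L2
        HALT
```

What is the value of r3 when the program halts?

30

MOV r2, #10 → r2=10
MOV r3, #0 → r3=0
MOV r0, #6 → r0=6
ADD r3, r3, r2 → r3=0+10=10
SUB r0, r0, #2 → r0=6-2=4
CMP r0, #0  (cmp 4,0)
BGT L2: taken
ADD r3, r3, r2 → r3=10+10=20
SUB r0, r0, #2 → r0=4-2=2
CMP r0, #0  (cmp 2,0)
BGT L2: taken
ADD r3, r3, r2 → r3=20+10=30
SUB r0, r0, #2 → r0=2-2=0
CMP r0, #0  (cmp 0,0)
BGT L2: not taken
halt.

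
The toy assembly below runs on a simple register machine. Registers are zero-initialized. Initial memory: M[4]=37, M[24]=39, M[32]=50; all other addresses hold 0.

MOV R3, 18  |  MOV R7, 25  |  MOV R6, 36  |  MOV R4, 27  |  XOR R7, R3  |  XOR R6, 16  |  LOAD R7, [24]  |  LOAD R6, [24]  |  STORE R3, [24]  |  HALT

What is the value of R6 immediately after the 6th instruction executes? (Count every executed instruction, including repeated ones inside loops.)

MOV R3, 18 → R3=18
MOV R7, 25 → R7=25
MOV R6, 36 → R6=36
MOV R4, 27 → R4=27
XOR R7, R3 → R7=25^18=11
XOR R6, 16 → R6=36^16=52
After step 6: R6 = 52.

52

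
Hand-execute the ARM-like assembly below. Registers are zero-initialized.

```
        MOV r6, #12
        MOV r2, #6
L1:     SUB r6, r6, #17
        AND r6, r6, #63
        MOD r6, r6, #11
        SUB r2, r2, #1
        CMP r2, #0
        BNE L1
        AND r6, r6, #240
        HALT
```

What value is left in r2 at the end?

after MOV r6, #12: r6=12
after MOV r2, #6: r2=6
after SUB r6, r6, #17: r6=12-17=-5
after AND r6, r6, #63: r6=(-5)&63=59
after MOD r6, r6, #11: r6=59%11=4
after SUB r2, r2, #1: r2=6-1=5
CMP r2, #0  (cmp 5,0)
BNE L1: taken
after SUB r6, r6, #17: r6=4-17=-13
after AND r6, r6, #63: r6=(-13)&63=51
after MOD r6, r6, #11: r6=51%11=7
after SUB r2, r2, #1: r2=5-1=4
CMP r2, #0  (cmp 4,0)
BNE L1: taken
after SUB r6, r6, #17: r6=7-17=-10
after AND r6, r6, #63: r6=(-10)&63=54
after MOD r6, r6, #11: r6=54%11=10
after SUB r2, r2, #1: r2=4-1=3
CMP r2, #0  (cmp 3,0)
BNE L1: taken
after SUB r6, r6, #17: r6=10-17=-7
after AND r6, r6, #63: r6=(-7)&63=57
after MOD r6, r6, #11: r6=57%11=2
after SUB r2, r2, #1: r2=3-1=2
CMP r2, #0  (cmp 2,0)
BNE L1: taken
after SUB r6, r6, #17: r6=2-17=-15
after AND r6, r6, #63: r6=(-15)&63=49
after MOD r6, r6, #11: r6=49%11=5
after SUB r2, r2, #1: r2=2-1=1
CMP r2, #0  (cmp 1,0)
BNE L1: taken
after SUB r6, r6, #17: r6=5-17=-12
after AND r6, r6, #63: r6=(-12)&63=52
after MOD r6, r6, #11: r6=52%11=8
after SUB r2, r2, #1: r2=1-1=0
CMP r2, #0  (cmp 0,0)
BNE L1: not taken
after AND r6, r6, #240: r6=8&240=0
halt.

0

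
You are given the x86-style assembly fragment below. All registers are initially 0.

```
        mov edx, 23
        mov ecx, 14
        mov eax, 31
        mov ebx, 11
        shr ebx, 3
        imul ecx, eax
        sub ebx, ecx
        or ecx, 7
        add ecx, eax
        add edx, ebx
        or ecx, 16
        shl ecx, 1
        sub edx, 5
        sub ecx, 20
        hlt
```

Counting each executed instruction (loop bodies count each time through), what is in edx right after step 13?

-415

after mov edx, 23: edx=23
after mov ecx, 14: ecx=14
after mov eax, 31: eax=31
after mov ebx, 11: ebx=11
after shr ebx, 3: ebx=11>>3=1
after imul ecx, eax: ecx=14*31=434
after sub ebx, ecx: ebx=1-434=-433
after or ecx, 7: ecx=434|7=439
after add ecx, eax: ecx=439+31=470
after add edx, ebx: edx=23+(-433)=-410
after or ecx, 16: ecx=470|16=470
after shl ecx, 1: ecx=470<<1=940
after sub edx, 5: edx=(-410)-5=-415
After step 13: edx = -415.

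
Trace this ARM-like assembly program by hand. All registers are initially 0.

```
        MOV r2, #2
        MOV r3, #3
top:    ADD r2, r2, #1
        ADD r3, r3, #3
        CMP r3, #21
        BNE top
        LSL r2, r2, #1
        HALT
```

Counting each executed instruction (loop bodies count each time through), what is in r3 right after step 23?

r2=2
r3=3
r2=2+1=3
r3=3+3=6
CMP r3, #21  (cmp 6,21)
BNE top: taken
r2=3+1=4
r3=6+3=9
CMP r3, #21  (cmp 9,21)
BNE top: taken
r2=4+1=5
r3=9+3=12
CMP r3, #21  (cmp 12,21)
BNE top: taken
r2=5+1=6
r3=12+3=15
CMP r3, #21  (cmp 15,21)
BNE top: taken
r2=6+1=7
r3=15+3=18
CMP r3, #21  (cmp 18,21)
BNE top: taken
r2=7+1=8
After step 23: r3 = 18.

18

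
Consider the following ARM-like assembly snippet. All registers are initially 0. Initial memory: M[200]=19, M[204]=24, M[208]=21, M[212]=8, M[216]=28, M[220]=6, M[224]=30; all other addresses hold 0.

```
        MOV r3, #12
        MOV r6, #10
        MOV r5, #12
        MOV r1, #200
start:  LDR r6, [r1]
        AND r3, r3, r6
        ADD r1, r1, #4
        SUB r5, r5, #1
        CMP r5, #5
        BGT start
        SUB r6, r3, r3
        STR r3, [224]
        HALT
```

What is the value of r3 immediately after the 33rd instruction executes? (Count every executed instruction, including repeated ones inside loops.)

r3=12
r6=10
r5=12
r1=200
r6=M[200]=19
r3=12&19=0
r1=200+4=204
r5=12-1=11
CMP r5, #5  (cmp 11,5)
BGT start: taken
r6=M[204]=24
r3=0&24=0
r1=204+4=208
r5=11-1=10
CMP r5, #5  (cmp 10,5)
BGT start: taken
r6=M[208]=21
r3=0&21=0
r1=208+4=212
r5=10-1=9
CMP r5, #5  (cmp 9,5)
BGT start: taken
r6=M[212]=8
r3=0&8=0
r1=212+4=216
r5=9-1=8
CMP r5, #5  (cmp 8,5)
BGT start: taken
r6=M[216]=28
r3=0&28=0
r1=216+4=220
r5=8-1=7
CMP r5, #5  (cmp 7,5)
After step 33: r3 = 0.

0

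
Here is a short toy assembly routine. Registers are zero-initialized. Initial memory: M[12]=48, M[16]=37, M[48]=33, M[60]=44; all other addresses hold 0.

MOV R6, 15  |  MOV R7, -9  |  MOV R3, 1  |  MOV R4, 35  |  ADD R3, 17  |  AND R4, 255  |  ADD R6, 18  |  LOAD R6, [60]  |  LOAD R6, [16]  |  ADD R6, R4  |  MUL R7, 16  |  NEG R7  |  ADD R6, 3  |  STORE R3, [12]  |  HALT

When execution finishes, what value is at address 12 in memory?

after MOV R6, 15: R6=15
after MOV R7, -9: R7=-9
after MOV R3, 1: R3=1
after MOV R4, 35: R4=35
after ADD R3, 17: R3=1+17=18
after AND R4, 255: R4=35&255=35
after ADD R6, 18: R6=15+18=33
after LOAD R6, [60]: R6=M[60]=44
after LOAD R6, [16]: R6=M[16]=37
after ADD R6, R4: R6=37+35=72
after MUL R7, 16: R7=(-9)*16=-144
after NEG R7: R7=-(-144)=144
after ADD R6, 3: R6=72+3=75
STORE R3, [12] → M[12]=18
halt.

18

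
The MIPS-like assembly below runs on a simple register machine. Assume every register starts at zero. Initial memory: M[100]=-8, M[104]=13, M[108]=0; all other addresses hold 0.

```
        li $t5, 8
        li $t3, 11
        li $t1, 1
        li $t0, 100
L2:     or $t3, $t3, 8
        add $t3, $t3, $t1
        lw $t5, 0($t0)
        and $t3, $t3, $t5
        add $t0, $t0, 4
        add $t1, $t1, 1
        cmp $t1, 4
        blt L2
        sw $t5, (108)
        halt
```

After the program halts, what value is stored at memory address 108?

0

after li $t5, 8: $t5=8
after li $t3, 11: $t3=11
after li $t1, 1: $t1=1
after li $t0, 100: $t0=100
after or $t3, $t3, 8: $t3=11|8=11
after add $t3, $t3, $t1: $t3=11+1=12
after lw $t5, 0($t0): $t5=M[100]=-8
after and $t3, $t3, $t5: $t3=12&(-8)=8
after add $t0, $t0, 4: $t0=100+4=104
after add $t1, $t1, 1: $t1=1+1=2
cmp $t1, 4  (cmp 2,4)
blt L2: taken
after or $t3, $t3, 8: $t3=8|8=8
after add $t3, $t3, $t1: $t3=8+2=10
after lw $t5, 0($t0): $t5=M[104]=13
after and $t3, $t3, $t5: $t3=10&13=8
after add $t0, $t0, 4: $t0=104+4=108
after add $t1, $t1, 1: $t1=2+1=3
cmp $t1, 4  (cmp 3,4)
blt L2: taken
after or $t3, $t3, 8: $t3=8|8=8
after add $t3, $t3, $t1: $t3=8+3=11
after lw $t5, 0($t0): $t5=M[108]=0
after and $t3, $t3, $t5: $t3=11&0=0
after add $t0, $t0, 4: $t0=108+4=112
after add $t1, $t1, 1: $t1=3+1=4
cmp $t1, 4  (cmp 4,4)
blt L2: not taken
sw $t5, (108) → M[108]=0
halt.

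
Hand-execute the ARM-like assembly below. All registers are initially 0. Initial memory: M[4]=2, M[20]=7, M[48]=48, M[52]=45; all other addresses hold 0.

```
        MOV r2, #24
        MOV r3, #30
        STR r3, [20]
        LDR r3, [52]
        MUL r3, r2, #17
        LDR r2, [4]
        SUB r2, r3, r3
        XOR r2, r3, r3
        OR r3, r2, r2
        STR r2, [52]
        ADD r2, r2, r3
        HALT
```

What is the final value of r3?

r2=24
r3=30
STR r3, [20] → M[20]=30
r3=M[52]=45
r3=24*17=408
r2=M[4]=2
r2=408-408=0
r2=408^408=0
r3=0|0=0
STR r2, [52] → M[52]=0
r2=0+0=0
halt.

0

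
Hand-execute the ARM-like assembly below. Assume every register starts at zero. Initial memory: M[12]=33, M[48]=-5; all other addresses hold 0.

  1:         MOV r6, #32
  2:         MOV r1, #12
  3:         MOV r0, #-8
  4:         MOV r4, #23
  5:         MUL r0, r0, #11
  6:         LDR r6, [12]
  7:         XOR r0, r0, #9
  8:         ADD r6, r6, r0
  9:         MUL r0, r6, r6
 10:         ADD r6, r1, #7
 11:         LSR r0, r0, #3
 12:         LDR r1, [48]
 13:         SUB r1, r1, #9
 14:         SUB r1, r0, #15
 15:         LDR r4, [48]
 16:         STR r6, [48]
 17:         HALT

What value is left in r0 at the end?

480

r6=32
r1=12
r0=-8
r4=23
r0=(-8)*11=-88
r6=M[12]=33
r0=(-88)^9=-95
r6=33+(-95)=-62
r0=(-62)*(-62)=3844
r6=12+7=19
r0=3844>>3=480
r1=M[48]=-5
r1=(-5)-9=-14
r1=480-15=465
r4=M[48]=-5
STR r6, [48] → M[48]=19
halt.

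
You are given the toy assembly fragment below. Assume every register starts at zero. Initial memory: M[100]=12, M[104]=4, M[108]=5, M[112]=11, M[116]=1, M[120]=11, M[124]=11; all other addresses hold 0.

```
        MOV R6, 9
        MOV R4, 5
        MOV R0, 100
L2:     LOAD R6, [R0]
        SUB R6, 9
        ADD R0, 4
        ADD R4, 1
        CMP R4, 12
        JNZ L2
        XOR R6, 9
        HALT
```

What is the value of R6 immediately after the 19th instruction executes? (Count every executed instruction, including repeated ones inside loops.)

MOV R6, 9 → R6=9
MOV R4, 5 → R4=5
MOV R0, 100 → R0=100
LOAD R6, [R0] → R6=M[100]=12
SUB R6, 9 → R6=12-9=3
ADD R0, 4 → R0=100+4=104
ADD R4, 1 → R4=5+1=6
CMP R4, 12  (cmp 6,12)
JNZ L2: taken
LOAD R6, [R0] → R6=M[104]=4
SUB R6, 9 → R6=4-9=-5
ADD R0, 4 → R0=104+4=108
ADD R4, 1 → R4=6+1=7
CMP R4, 12  (cmp 7,12)
JNZ L2: taken
LOAD R6, [R0] → R6=M[108]=5
SUB R6, 9 → R6=5-9=-4
ADD R0, 4 → R0=108+4=112
ADD R4, 1 → R4=7+1=8
After step 19: R6 = -4.

-4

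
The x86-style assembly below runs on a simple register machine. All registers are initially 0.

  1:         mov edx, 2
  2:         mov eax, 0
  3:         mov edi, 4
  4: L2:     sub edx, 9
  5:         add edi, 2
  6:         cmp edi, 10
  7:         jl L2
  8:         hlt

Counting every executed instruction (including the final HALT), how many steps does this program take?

16

after mov edx, 2: edx=2
after mov eax, 0: eax=0
after mov edi, 4: edi=4
after sub edx, 9: edx=2-9=-7
after add edi, 2: edi=4+2=6
cmp edi, 10  (cmp 6,10)
jl L2: taken
after sub edx, 9: edx=(-7)-9=-16
after add edi, 2: edi=6+2=8
cmp edi, 10  (cmp 8,10)
jl L2: taken
after sub edx, 9: edx=(-16)-9=-25
after add edi, 2: edi=8+2=10
cmp edi, 10  (cmp 10,10)
jl L2: not taken
halt.
Total executed instructions: 16.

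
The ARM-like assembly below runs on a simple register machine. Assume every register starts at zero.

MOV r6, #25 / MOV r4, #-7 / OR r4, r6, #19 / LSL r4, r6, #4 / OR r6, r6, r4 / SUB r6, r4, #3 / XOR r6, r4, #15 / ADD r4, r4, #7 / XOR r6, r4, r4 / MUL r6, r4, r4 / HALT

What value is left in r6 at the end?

MOV r6, #25 → r6=25
MOV r4, #-7 → r4=-7
OR r4, r6, #19 → r4=25|19=27
LSL r4, r6, #4 → r4=25<<4=400
OR r6, r6, r4 → r6=25|400=409
SUB r6, r4, #3 → r6=400-3=397
XOR r6, r4, #15 → r6=400^15=415
ADD r4, r4, #7 → r4=400+7=407
XOR r6, r4, r4 → r6=407^407=0
MUL r6, r4, r4 → r6=407*407=165649
halt.

165649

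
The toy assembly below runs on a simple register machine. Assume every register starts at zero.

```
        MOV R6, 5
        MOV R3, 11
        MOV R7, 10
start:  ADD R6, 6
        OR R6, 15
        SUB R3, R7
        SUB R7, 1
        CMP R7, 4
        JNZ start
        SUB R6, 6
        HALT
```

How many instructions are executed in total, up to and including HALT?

after MOV R6, 5: R6=5
after MOV R3, 11: R3=11
after MOV R7, 10: R7=10
after ADD R6, 6: R6=5+6=11
after OR R6, 15: R6=11|15=15
after SUB R3, R7: R3=11-10=1
after SUB R7, 1: R7=10-1=9
CMP R7, 4  (cmp 9,4)
JNZ start: taken
after ADD R6, 6: R6=15+6=21
after OR R6, 15: R6=21|15=31
after SUB R3, R7: R3=1-9=-8
after SUB R7, 1: R7=9-1=8
CMP R7, 4  (cmp 8,4)
JNZ start: taken
after ADD R6, 6: R6=31+6=37
after OR R6, 15: R6=37|15=47
after SUB R3, R7: R3=(-8)-8=-16
after SUB R7, 1: R7=8-1=7
CMP R7, 4  (cmp 7,4)
JNZ start: taken
after ADD R6, 6: R6=47+6=53
after OR R6, 15: R6=53|15=63
after SUB R3, R7: R3=(-16)-7=-23
after SUB R7, 1: R7=7-1=6
CMP R7, 4  (cmp 6,4)
JNZ start: taken
after ADD R6, 6: R6=63+6=69
after OR R6, 15: R6=69|15=79
after SUB R3, R7: R3=(-23)-6=-29
after SUB R7, 1: R7=6-1=5
CMP R7, 4  (cmp 5,4)
JNZ start: taken
after ADD R6, 6: R6=79+6=85
after OR R6, 15: R6=85|15=95
after SUB R3, R7: R3=(-29)-5=-34
after SUB R7, 1: R7=5-1=4
CMP R7, 4  (cmp 4,4)
JNZ start: not taken
after SUB R6, 6: R6=95-6=89
halt.
Total executed instructions: 41.

41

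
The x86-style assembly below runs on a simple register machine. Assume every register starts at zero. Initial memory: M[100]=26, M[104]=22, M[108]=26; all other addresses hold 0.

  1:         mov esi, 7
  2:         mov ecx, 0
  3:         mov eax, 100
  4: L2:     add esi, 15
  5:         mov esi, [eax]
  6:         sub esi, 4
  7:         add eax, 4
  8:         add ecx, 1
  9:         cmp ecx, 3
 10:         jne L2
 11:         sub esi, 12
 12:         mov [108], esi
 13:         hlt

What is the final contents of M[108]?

mov esi, 7 → esi=7
mov ecx, 0 → ecx=0
mov eax, 100 → eax=100
add esi, 15 → esi=7+15=22
mov esi, [eax] → esi=M[100]=26
sub esi, 4 → esi=26-4=22
add eax, 4 → eax=100+4=104
add ecx, 1 → ecx=0+1=1
cmp ecx, 3  (cmp 1,3)
jne L2: taken
add esi, 15 → esi=22+15=37
mov esi, [eax] → esi=M[104]=22
sub esi, 4 → esi=22-4=18
add eax, 4 → eax=104+4=108
add ecx, 1 → ecx=1+1=2
cmp ecx, 3  (cmp 2,3)
jne L2: taken
add esi, 15 → esi=18+15=33
mov esi, [eax] → esi=M[108]=26
sub esi, 4 → esi=26-4=22
add eax, 4 → eax=108+4=112
add ecx, 1 → ecx=2+1=3
cmp ecx, 3  (cmp 3,3)
jne L2: not taken
sub esi, 12 → esi=22-12=10
mov [108], esi → M[108]=10
halt.

10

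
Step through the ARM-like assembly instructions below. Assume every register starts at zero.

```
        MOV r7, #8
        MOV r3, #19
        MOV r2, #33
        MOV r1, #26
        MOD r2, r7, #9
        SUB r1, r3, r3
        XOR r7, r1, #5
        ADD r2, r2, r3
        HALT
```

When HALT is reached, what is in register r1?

MOV r7, #8 → r7=8
MOV r3, #19 → r3=19
MOV r2, #33 → r2=33
MOV r1, #26 → r1=26
MOD r2, r7, #9 → r2=8%9=8
SUB r1, r3, r3 → r1=19-19=0
XOR r7, r1, #5 → r7=0^5=5
ADD r2, r2, r3 → r2=8+19=27
halt.

0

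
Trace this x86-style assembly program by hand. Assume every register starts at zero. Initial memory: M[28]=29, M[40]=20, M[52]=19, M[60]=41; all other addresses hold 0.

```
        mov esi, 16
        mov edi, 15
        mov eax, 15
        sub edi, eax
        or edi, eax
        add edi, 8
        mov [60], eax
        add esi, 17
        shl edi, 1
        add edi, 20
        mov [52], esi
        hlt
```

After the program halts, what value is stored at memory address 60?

after mov esi, 16: esi=16
after mov edi, 15: edi=15
after mov eax, 15: eax=15
after sub edi, eax: edi=15-15=0
after or edi, eax: edi=0|15=15
after add edi, 8: edi=15+8=23
mov [60], eax → M[60]=15
after add esi, 17: esi=16+17=33
after shl edi, 1: edi=23<<1=46
after add edi, 20: edi=46+20=66
mov [52], esi → M[52]=33
halt.

15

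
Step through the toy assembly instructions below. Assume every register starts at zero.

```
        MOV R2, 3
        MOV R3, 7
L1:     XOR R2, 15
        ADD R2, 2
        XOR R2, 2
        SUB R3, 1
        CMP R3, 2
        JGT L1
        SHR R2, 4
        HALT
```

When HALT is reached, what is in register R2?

0

MOV R2, 3 → R2=3
MOV R3, 7 → R3=7
XOR R2, 15 → R2=3^15=12
ADD R2, 2 → R2=12+2=14
XOR R2, 2 → R2=14^2=12
SUB R3, 1 → R3=7-1=6
CMP R3, 2  (cmp 6,2)
JGT L1: taken
XOR R2, 15 → R2=12^15=3
ADD R2, 2 → R2=3+2=5
XOR R2, 2 → R2=5^2=7
SUB R3, 1 → R3=6-1=5
CMP R3, 2  (cmp 5,2)
JGT L1: taken
XOR R2, 15 → R2=7^15=8
ADD R2, 2 → R2=8+2=10
XOR R2, 2 → R2=10^2=8
SUB R3, 1 → R3=5-1=4
CMP R3, 2  (cmp 4,2)
JGT L1: taken
XOR R2, 15 → R2=8^15=7
ADD R2, 2 → R2=7+2=9
XOR R2, 2 → R2=9^2=11
SUB R3, 1 → R3=4-1=3
CMP R3, 2  (cmp 3,2)
JGT L1: taken
XOR R2, 15 → R2=11^15=4
ADD R2, 2 → R2=4+2=6
XOR R2, 2 → R2=6^2=4
SUB R3, 1 → R3=3-1=2
CMP R3, 2  (cmp 2,2)
JGT L1: not taken
SHR R2, 4 → R2=4>>4=0
halt.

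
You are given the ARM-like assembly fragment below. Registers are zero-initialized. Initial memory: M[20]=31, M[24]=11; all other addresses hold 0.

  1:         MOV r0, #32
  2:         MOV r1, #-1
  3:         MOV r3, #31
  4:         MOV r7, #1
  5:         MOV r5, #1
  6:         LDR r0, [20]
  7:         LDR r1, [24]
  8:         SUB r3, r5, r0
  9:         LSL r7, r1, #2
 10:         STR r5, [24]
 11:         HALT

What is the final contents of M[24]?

1

r0=32
r1=-1
r3=31
r7=1
r5=1
r0=M[20]=31
r1=M[24]=11
r3=1-31=-30
r7=11<<2=44
STR r5, [24] → M[24]=1
halt.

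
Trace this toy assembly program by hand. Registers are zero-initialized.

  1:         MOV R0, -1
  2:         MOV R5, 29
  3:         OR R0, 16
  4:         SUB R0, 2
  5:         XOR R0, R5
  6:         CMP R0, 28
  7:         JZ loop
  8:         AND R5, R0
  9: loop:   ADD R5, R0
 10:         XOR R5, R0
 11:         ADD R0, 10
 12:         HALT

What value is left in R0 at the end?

R0=-1
R5=29
R0=(-1)|16=-1
R0=(-1)-2=-3
R0=(-3)^29=-32
CMP R0, 28  (cmp -32,28)
JZ loop: not taken
R5=29&(-32)=0
R5=0+(-32)=-32
R5=(-32)^(-32)=0
R0=(-32)+10=-22
halt.

-22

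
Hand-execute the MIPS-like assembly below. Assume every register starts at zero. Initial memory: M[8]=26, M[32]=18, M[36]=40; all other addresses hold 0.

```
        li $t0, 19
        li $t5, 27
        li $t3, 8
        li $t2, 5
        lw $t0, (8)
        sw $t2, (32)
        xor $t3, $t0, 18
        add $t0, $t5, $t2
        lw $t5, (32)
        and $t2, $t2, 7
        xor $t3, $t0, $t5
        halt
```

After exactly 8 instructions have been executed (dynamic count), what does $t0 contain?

li $t0, 19 → $t0=19
li $t5, 27 → $t5=27
li $t3, 8 → $t3=8
li $t2, 5 → $t2=5
lw $t0, (8) → $t0=M[8]=26
sw $t2, (32) → M[32]=5
xor $t3, $t0, 18 → $t3=26^18=8
add $t0, $t5, $t2 → $t0=27+5=32
After step 8: $t0 = 32.

32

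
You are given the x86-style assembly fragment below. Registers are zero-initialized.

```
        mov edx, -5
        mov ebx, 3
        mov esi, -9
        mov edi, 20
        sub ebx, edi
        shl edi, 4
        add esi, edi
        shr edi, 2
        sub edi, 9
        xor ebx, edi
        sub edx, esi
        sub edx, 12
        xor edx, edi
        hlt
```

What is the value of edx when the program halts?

-257

edx=-5
ebx=3
esi=-9
edi=20
ebx=3-20=-17
edi=20<<4=320
esi=(-9)+320=311
edi=320>>2=80
edi=80-9=71
ebx=(-17)^71=-88
edx=(-5)-311=-316
edx=(-316)-12=-328
edx=(-328)^71=-257
halt.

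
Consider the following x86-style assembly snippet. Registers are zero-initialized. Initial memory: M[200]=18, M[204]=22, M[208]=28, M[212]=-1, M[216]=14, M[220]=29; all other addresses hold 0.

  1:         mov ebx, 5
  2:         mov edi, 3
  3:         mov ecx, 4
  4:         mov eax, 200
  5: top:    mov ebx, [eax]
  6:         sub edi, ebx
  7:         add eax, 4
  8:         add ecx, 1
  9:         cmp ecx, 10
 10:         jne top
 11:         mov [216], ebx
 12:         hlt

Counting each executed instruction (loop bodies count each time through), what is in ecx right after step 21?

ebx=5
edi=3
ecx=4
eax=200
ebx=M[200]=18
edi=3-18=-15
eax=200+4=204
ecx=4+1=5
cmp ecx, 10  (cmp 5,10)
jne top: taken
ebx=M[204]=22
edi=(-15)-22=-37
eax=204+4=208
ecx=5+1=6
cmp ecx, 10  (cmp 6,10)
jne top: taken
ebx=M[208]=28
edi=(-37)-28=-65
eax=208+4=212
ecx=6+1=7
cmp ecx, 10  (cmp 7,10)
After step 21: ecx = 7.

7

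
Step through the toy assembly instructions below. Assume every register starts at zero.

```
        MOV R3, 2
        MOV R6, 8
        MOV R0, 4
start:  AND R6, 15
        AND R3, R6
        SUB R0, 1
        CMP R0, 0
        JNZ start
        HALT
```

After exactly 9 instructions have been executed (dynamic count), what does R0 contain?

3

after MOV R3, 2: R3=2
after MOV R6, 8: R6=8
after MOV R0, 4: R0=4
after AND R6, 15: R6=8&15=8
after AND R3, R6: R3=2&8=0
after SUB R0, 1: R0=4-1=3
CMP R0, 0  (cmp 3,0)
JNZ start: taken
after AND R6, 15: R6=8&15=8
After step 9: R0 = 3.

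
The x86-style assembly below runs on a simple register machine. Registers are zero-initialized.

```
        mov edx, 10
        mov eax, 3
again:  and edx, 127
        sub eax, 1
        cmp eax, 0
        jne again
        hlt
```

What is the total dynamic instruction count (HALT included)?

15

after mov edx, 10: edx=10
after mov eax, 3: eax=3
after and edx, 127: edx=10&127=10
after sub eax, 1: eax=3-1=2
cmp eax, 0  (cmp 2,0)
jne again: taken
after and edx, 127: edx=10&127=10
after sub eax, 1: eax=2-1=1
cmp eax, 0  (cmp 1,0)
jne again: taken
after and edx, 127: edx=10&127=10
after sub eax, 1: eax=1-1=0
cmp eax, 0  (cmp 0,0)
jne again: not taken
halt.
Total executed instructions: 15.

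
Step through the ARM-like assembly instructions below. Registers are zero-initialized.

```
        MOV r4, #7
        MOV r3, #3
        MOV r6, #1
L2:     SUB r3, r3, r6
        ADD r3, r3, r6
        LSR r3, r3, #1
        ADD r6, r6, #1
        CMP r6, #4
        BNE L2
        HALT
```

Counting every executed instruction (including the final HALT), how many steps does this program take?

22

r4=7
r3=3
r6=1
r3=3-1=2
r3=2+1=3
r3=3>>1=1
r6=1+1=2
CMP r6, #4  (cmp 2,4)
BNE L2: taken
r3=1-2=-1
r3=(-1)+2=1
r3=1>>1=0
r6=2+1=3
CMP r6, #4  (cmp 3,4)
BNE L2: taken
r3=0-3=-3
r3=(-3)+3=0
r3=0>>1=0
r6=3+1=4
CMP r6, #4  (cmp 4,4)
BNE L2: not taken
halt.
Total executed instructions: 22.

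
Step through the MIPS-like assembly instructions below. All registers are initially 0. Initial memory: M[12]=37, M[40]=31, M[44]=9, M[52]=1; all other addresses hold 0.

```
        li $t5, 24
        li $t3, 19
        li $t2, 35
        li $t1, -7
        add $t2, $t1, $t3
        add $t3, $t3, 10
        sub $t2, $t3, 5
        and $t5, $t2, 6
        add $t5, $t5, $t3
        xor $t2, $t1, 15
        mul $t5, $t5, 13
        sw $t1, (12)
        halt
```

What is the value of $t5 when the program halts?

377

li $t5, 24 → $t5=24
li $t3, 19 → $t3=19
li $t2, 35 → $t2=35
li $t1, -7 → $t1=-7
add $t2, $t1, $t3 → $t2=(-7)+19=12
add $t3, $t3, 10 → $t3=19+10=29
sub $t2, $t3, 5 → $t2=29-5=24
and $t5, $t2, 6 → $t5=24&6=0
add $t5, $t5, $t3 → $t5=0+29=29
xor $t2, $t1, 15 → $t2=(-7)^15=-10
mul $t5, $t5, 13 → $t5=29*13=377
sw $t1, (12) → M[12]=-7
halt.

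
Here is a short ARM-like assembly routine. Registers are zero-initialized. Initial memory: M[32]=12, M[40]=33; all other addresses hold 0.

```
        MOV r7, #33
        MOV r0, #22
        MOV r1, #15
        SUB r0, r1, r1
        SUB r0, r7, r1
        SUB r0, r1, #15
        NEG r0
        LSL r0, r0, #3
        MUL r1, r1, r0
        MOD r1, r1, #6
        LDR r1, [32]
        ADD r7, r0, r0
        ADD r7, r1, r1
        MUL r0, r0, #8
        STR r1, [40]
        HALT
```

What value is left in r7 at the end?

MOV r7, #33 → r7=33
MOV r0, #22 → r0=22
MOV r1, #15 → r1=15
SUB r0, r1, r1 → r0=15-15=0
SUB r0, r7, r1 → r0=33-15=18
SUB r0, r1, #15 → r0=15-15=0
NEG r0 → r0=-(0)=0
LSL r0, r0, #3 → r0=0<<3=0
MUL r1, r1, r0 → r1=15*0=0
MOD r1, r1, #6 → r1=0%6=0
LDR r1, [32] → r1=M[32]=12
ADD r7, r0, r0 → r7=0+0=0
ADD r7, r1, r1 → r7=12+12=24
MUL r0, r0, #8 → r0=0*8=0
STR r1, [40] → M[40]=12
halt.

24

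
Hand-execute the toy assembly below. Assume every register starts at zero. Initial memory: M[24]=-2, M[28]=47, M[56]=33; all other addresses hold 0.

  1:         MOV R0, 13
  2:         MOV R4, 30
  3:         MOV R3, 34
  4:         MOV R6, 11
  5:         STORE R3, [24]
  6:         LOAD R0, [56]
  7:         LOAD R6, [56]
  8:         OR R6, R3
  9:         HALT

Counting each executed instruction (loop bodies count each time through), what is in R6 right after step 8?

35

after MOV R0, 13: R0=13
after MOV R4, 30: R4=30
after MOV R3, 34: R3=34
after MOV R6, 11: R6=11
STORE R3, [24] → M[24]=34
after LOAD R0, [56]: R0=M[56]=33
after LOAD R6, [56]: R6=M[56]=33
after OR R6, R3: R6=33|34=35
After step 8: R6 = 35.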